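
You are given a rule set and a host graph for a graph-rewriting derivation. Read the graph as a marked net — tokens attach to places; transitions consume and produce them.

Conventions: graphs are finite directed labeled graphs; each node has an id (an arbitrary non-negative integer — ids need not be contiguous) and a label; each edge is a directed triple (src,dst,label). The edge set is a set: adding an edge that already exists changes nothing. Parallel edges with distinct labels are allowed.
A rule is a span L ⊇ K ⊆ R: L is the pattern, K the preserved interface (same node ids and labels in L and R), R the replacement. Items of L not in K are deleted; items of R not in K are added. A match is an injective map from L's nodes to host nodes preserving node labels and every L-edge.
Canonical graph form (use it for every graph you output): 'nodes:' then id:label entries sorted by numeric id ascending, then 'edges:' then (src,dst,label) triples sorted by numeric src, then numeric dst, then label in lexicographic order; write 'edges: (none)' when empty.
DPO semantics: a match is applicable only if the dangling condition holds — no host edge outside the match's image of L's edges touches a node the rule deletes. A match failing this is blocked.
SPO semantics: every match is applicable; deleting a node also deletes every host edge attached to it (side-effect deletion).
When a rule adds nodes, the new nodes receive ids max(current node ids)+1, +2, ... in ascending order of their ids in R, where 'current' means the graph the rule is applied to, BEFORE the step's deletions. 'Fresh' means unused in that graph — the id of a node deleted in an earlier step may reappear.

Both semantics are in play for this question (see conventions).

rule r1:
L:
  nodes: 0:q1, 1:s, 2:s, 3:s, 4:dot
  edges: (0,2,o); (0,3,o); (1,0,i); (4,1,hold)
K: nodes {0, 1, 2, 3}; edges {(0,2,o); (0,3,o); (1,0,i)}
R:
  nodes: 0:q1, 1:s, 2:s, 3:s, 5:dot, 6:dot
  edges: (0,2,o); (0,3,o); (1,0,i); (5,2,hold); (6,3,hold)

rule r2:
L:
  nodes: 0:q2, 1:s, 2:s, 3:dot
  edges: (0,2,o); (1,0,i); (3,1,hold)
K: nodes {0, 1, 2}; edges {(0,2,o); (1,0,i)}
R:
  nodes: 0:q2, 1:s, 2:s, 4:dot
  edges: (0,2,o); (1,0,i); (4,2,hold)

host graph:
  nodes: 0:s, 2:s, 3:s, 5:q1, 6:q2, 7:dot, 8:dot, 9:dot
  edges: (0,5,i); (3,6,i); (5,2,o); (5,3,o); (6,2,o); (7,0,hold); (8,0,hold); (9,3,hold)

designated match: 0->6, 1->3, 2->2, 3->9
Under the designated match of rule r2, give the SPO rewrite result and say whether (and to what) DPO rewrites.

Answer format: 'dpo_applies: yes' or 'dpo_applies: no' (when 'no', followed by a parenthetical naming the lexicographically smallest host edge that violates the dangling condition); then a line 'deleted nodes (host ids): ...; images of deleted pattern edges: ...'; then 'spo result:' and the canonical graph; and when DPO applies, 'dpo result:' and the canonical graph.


dpo_applies: yes
deleted nodes (host ids): 9; images of deleted pattern edges: (9,3,hold)
spo result:
nodes: 0:s, 2:s, 3:s, 5:q1, 6:q2, 7:dot, 8:dot, 10:dot
edges: (0,5,i); (3,6,i); (5,2,o); (5,3,o); (6,2,o); (7,0,hold); (8,0,hold); (10,2,hold)
dpo result:
nodes: 0:s, 2:s, 3:s, 5:q1, 6:q2, 7:dot, 8:dot, 10:dot
edges: (0,5,i); (3,6,i); (5,2,o); (5,3,o); (6,2,o); (7,0,hold); (8,0,hold); (10,2,hold)


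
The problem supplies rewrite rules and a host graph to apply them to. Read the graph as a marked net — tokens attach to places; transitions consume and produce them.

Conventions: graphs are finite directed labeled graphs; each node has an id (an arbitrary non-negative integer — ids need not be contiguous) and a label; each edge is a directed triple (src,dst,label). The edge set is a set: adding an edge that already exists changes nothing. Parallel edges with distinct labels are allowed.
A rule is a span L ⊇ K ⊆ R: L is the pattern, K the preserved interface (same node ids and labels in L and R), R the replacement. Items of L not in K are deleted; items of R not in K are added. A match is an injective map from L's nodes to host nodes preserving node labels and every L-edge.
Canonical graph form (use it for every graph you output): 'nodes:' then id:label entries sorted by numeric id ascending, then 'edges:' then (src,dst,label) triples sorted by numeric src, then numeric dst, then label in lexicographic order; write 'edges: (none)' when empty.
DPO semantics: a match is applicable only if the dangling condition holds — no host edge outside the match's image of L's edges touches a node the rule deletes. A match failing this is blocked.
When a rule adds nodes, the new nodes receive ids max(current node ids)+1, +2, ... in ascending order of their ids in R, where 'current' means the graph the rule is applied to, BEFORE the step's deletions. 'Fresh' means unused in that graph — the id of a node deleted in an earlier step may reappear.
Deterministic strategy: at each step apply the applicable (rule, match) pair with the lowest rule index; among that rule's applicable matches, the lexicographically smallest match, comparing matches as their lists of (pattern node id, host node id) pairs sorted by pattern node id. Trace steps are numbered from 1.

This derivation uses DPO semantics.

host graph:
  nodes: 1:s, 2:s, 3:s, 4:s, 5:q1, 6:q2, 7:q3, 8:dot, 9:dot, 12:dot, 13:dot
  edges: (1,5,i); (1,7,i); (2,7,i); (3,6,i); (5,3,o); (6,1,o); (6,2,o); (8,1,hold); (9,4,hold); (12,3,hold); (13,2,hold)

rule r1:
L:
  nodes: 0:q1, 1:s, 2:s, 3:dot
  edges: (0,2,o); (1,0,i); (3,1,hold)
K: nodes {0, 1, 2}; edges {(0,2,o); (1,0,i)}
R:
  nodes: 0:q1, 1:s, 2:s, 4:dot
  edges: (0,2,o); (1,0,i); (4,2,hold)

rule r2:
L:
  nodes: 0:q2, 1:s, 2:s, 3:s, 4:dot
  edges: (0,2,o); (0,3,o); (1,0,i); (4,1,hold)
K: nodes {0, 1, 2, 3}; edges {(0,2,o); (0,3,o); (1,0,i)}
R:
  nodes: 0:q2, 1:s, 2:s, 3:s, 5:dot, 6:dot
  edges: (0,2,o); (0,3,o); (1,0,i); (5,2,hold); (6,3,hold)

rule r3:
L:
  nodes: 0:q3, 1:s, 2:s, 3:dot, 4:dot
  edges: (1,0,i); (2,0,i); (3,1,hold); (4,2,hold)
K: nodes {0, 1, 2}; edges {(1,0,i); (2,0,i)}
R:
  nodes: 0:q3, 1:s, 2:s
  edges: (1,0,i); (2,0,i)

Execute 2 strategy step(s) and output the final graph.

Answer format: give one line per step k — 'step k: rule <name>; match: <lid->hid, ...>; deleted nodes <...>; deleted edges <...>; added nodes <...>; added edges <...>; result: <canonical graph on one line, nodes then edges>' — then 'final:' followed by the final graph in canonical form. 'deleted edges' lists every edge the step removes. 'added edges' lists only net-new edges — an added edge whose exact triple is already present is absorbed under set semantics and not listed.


step 1: rule r1; match: 0->5, 1->1, 2->3, 3->8; deleted nodes 8; deleted edges (8,1,hold); added nodes 14; added edges (14,3,hold); result: nodes: 1:s, 2:s, 3:s, 4:s, 5:q1, 6:q2, 7:q3, 9:dot, 12:dot, 13:dot, 14:dot edges: (1,5,i); (1,7,i); (2,7,i); (3,6,i); (5,3,o); (6,1,o); (6,2,o); (9,4,hold); (12,3,hold); (13,2,hold); (14,3,hold)
step 2: rule r2; match: 0->6, 1->3, 2->1, 3->2, 4->12; deleted nodes 12; deleted edges (12,3,hold); added nodes 15, 16; added edges (15,1,hold); (16,2,hold); result: nodes: 1:s, 2:s, 3:s, 4:s, 5:q1, 6:q2, 7:q3, 9:dot, 13:dot, 14:dot, 15:dot, 16:dot edges: (1,5,i); (1,7,i); (2,7,i); (3,6,i); (5,3,o); (6,1,o); (6,2,o); (9,4,hold); (13,2,hold); (14,3,hold); (15,1,hold); (16,2,hold)
final:
nodes: 1:s, 2:s, 3:s, 4:s, 5:q1, 6:q2, 7:q3, 9:dot, 13:dot, 14:dot, 15:dot, 16:dot
edges: (1,5,i); (1,7,i); (2,7,i); (3,6,i); (5,3,o); (6,1,o); (6,2,o); (9,4,hold); (13,2,hold); (14,3,hold); (15,1,hold); (16,2,hold)


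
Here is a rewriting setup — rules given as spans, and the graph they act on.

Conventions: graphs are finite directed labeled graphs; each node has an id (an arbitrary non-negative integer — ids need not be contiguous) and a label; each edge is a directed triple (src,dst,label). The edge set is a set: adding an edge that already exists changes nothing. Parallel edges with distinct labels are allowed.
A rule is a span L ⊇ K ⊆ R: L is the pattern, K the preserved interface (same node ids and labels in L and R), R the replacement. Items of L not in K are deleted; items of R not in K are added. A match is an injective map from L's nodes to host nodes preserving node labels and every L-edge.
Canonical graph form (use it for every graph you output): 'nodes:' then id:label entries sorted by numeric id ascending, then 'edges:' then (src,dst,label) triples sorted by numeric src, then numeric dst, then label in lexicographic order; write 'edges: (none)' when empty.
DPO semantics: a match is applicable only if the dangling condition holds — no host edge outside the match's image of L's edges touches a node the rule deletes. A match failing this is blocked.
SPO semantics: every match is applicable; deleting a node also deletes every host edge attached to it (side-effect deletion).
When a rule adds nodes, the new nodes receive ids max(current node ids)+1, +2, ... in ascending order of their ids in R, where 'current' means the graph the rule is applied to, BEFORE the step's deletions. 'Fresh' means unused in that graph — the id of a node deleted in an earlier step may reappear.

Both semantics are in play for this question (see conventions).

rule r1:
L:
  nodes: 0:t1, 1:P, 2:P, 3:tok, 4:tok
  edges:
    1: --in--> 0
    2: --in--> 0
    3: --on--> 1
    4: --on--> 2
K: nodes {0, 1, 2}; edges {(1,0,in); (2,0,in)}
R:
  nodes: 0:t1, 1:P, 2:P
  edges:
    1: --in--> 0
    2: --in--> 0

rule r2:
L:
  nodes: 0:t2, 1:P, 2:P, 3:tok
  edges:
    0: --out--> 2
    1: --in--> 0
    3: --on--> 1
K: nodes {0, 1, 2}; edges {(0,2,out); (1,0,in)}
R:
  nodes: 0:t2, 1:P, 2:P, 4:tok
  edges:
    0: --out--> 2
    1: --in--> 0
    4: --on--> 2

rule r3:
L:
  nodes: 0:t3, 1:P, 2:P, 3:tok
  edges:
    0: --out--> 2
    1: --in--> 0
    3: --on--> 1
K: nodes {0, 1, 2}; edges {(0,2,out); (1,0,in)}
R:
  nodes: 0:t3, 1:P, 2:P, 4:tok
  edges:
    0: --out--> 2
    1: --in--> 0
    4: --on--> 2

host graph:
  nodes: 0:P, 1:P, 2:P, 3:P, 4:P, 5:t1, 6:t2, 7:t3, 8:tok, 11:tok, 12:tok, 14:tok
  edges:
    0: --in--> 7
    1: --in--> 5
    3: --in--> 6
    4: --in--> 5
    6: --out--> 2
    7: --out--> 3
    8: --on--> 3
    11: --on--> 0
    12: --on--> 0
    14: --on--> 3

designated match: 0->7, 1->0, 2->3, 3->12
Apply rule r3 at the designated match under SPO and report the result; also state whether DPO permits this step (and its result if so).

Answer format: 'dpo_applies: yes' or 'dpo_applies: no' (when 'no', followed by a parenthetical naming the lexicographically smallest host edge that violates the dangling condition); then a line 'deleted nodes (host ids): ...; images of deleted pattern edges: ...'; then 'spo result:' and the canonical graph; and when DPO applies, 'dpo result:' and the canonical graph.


dpo_applies: yes
deleted nodes (host ids): 12; images of deleted pattern edges: (12,0,on)
spo result:
nodes: 0:P, 1:P, 2:P, 3:P, 4:P, 5:t1, 6:t2, 7:t3, 8:tok, 11:tok, 14:tok, 15:tok
edges: (0,7,in); (1,5,in); (3,6,in); (4,5,in); (6,2,out); (7,3,out); (8,3,on); (11,0,on); (14,3,on); (15,3,on)
dpo result:
nodes: 0:P, 1:P, 2:P, 3:P, 4:P, 5:t1, 6:t2, 7:t3, 8:tok, 11:tok, 14:tok, 15:tok
edges: (0,7,in); (1,5,in); (3,6,in); (4,5,in); (6,2,out); (7,3,out); (8,3,on); (11,0,on); (14,3,on); (15,3,on)


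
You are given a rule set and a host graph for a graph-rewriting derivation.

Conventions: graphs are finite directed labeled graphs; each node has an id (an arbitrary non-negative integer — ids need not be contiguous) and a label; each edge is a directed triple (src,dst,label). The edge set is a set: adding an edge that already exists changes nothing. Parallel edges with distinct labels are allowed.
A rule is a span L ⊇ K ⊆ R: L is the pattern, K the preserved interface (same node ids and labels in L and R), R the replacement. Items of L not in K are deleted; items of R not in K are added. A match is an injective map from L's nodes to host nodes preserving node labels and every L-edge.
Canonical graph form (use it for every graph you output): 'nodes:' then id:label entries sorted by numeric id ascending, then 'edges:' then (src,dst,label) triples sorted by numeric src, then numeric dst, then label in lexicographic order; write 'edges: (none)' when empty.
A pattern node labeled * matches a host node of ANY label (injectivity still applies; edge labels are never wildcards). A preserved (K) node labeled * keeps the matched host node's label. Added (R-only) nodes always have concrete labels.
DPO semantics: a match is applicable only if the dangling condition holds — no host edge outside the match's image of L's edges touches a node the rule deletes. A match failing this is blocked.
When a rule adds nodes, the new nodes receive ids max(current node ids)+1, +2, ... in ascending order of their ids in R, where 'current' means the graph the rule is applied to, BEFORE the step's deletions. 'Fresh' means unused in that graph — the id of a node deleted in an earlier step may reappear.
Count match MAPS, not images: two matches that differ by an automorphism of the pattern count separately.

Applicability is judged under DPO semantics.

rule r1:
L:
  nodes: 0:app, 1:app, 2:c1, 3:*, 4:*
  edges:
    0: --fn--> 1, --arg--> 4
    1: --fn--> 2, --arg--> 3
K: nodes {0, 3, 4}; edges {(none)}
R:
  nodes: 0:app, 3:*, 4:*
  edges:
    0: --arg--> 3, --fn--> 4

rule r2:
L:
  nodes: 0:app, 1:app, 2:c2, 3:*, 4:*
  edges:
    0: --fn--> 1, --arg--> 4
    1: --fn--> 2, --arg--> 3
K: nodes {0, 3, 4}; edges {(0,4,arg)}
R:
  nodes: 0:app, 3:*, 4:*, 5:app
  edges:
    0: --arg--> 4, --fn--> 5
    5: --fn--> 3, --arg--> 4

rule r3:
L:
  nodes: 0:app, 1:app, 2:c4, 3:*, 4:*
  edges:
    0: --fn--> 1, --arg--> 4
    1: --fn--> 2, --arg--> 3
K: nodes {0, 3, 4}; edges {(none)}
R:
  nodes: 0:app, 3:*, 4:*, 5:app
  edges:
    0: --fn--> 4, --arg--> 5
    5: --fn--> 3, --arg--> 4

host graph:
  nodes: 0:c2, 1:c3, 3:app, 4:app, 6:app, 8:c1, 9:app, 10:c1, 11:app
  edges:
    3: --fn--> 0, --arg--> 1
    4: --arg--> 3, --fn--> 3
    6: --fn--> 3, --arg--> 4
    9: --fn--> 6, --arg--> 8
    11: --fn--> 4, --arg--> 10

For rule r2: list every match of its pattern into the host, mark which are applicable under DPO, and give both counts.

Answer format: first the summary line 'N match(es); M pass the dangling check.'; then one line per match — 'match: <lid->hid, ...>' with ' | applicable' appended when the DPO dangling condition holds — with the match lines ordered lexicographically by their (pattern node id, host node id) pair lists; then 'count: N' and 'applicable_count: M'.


1 match(es); 0 pass the dangling check.
match: 0->6, 1->3, 2->0, 3->1, 4->4
count: 1
applicable_count: 0


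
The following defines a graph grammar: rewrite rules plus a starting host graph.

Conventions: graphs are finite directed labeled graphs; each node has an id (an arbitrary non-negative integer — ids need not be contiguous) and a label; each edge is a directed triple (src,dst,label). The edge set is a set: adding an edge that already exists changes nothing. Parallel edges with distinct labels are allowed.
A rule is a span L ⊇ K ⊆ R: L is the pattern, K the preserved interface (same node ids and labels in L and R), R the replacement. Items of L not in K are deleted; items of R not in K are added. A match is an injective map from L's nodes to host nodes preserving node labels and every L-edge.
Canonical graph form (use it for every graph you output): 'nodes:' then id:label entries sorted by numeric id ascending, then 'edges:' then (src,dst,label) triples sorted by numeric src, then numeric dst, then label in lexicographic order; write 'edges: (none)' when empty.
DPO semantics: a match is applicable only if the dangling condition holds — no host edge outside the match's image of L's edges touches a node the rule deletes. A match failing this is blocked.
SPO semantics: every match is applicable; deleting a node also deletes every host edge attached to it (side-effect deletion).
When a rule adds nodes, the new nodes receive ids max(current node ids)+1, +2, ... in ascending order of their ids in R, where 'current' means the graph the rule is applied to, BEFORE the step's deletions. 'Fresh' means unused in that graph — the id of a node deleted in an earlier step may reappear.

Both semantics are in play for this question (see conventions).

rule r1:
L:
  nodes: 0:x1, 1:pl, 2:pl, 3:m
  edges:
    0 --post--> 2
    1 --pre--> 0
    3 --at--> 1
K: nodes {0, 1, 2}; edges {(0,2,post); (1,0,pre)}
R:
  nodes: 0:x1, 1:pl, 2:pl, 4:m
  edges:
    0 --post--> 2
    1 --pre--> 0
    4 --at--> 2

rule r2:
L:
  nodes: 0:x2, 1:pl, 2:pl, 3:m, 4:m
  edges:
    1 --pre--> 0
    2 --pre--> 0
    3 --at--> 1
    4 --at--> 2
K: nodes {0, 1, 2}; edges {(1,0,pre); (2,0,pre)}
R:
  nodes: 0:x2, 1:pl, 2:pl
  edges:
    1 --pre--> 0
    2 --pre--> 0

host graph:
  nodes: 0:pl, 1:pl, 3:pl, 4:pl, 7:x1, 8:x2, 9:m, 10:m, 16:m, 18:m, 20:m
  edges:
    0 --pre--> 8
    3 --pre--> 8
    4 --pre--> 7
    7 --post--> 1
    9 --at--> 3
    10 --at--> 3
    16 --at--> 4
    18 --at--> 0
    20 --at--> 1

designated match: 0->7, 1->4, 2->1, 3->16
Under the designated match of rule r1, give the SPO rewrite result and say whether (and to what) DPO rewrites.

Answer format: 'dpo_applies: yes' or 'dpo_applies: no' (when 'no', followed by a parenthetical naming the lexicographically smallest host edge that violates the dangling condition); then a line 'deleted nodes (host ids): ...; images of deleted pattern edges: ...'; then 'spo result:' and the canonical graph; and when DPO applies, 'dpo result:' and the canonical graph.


dpo_applies: yes
deleted nodes (host ids): 16; images of deleted pattern edges: (16,4,at)
spo result:
nodes: 0:pl, 1:pl, 3:pl, 4:pl, 7:x1, 8:x2, 9:m, 10:m, 18:m, 20:m, 21:m
edges: (0,8,pre); (3,8,pre); (4,7,pre); (7,1,post); (9,3,at); (10,3,at); (18,0,at); (20,1,at); (21,1,at)
dpo result:
nodes: 0:pl, 1:pl, 3:pl, 4:pl, 7:x1, 8:x2, 9:m, 10:m, 18:m, 20:m, 21:m
edges: (0,8,pre); (3,8,pre); (4,7,pre); (7,1,post); (9,3,at); (10,3,at); (18,0,at); (20,1,at); (21,1,at)


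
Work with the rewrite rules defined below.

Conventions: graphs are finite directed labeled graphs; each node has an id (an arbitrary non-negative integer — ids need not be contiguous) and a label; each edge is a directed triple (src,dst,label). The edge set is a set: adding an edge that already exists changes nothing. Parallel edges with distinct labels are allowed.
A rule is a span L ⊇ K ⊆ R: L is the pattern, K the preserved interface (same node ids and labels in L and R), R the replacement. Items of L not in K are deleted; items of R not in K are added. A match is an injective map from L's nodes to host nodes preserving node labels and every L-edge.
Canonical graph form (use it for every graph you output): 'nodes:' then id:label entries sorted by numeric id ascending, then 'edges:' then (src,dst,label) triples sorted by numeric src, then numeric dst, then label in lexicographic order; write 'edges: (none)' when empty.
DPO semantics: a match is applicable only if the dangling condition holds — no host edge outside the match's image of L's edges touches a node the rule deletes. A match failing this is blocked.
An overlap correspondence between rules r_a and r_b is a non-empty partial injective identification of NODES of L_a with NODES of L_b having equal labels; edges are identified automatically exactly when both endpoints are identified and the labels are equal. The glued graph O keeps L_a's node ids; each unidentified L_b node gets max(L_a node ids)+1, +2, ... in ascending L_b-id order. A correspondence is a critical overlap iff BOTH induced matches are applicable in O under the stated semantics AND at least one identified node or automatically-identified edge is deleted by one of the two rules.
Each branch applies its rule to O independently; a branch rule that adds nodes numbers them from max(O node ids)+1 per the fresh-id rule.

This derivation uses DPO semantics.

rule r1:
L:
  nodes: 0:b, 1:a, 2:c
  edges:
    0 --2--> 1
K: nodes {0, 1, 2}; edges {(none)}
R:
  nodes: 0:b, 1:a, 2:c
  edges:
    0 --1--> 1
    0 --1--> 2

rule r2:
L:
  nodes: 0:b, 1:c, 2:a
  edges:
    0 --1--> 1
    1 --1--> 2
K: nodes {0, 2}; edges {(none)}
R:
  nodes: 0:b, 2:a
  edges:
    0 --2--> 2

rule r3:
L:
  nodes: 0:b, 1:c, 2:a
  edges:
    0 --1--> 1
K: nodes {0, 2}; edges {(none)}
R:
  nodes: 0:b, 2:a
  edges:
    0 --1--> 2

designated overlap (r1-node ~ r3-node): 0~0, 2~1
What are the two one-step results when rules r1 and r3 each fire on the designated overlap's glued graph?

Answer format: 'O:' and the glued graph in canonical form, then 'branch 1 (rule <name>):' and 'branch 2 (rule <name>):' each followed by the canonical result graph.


O:
nodes: 0:b, 1:a, 2:c, 3:a
edges: (0,1,2); (0,2,1)
branch 1 (rule r1):
nodes: 0:b, 1:a, 2:c, 3:a
edges: (0,1,1); (0,2,1)
branch 2 (rule r3):
nodes: 0:b, 1:a, 3:a
edges: (0,1,2); (0,3,1)


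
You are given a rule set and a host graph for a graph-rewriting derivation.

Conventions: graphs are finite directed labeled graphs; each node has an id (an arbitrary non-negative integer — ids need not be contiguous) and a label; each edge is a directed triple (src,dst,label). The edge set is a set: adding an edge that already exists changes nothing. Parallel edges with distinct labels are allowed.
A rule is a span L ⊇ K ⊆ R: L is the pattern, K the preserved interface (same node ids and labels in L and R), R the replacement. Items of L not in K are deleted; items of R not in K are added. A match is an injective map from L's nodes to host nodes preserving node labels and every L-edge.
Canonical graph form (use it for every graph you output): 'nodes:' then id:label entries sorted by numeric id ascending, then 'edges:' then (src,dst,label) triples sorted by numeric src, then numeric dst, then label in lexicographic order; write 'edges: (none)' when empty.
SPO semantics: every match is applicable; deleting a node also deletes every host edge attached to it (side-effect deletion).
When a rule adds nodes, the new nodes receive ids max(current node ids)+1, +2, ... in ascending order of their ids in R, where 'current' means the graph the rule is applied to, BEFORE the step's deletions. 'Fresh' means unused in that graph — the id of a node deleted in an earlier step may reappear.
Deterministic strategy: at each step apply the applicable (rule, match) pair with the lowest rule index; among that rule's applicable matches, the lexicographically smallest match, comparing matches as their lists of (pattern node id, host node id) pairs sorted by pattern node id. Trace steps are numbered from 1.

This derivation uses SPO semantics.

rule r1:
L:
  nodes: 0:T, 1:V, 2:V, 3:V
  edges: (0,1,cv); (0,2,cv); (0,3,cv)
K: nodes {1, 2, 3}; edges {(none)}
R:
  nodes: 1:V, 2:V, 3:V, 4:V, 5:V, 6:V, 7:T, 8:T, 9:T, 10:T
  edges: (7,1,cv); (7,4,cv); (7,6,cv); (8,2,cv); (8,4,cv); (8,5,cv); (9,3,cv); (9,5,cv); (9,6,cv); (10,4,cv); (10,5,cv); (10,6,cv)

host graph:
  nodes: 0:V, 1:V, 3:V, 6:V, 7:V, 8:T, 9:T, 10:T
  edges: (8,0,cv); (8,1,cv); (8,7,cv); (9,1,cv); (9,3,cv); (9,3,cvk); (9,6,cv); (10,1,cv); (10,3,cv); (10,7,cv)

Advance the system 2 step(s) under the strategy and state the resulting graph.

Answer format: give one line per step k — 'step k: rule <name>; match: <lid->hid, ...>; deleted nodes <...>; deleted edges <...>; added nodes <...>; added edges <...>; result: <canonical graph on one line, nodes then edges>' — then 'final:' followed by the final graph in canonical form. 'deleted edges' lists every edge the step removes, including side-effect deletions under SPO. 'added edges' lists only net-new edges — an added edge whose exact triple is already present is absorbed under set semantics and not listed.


step 1: rule r1; match: 0->8, 1->0, 2->1, 3->7; deleted nodes 8; deleted edges (8,0,cv); (8,1,cv); (8,7,cv); added nodes 11, 12, 13, 14, 15, 16, 17; added edges (14,0,cv); (14,11,cv); (14,13,cv); (15,1,cv); (15,11,cv); (15,12,cv); (16,7,cv); (16,12,cv); (16,13,cv); (17,11,cv); (17,12,cv); (17,13,cv); result: nodes: 0:V, 1:V, 3:V, 6:V, 7:V, 9:T, 10:T, 11:V, 12:V, 13:V, 14:T, 15:T, 16:T, 17:T edges: (9,1,cv); (9,3,cv); (9,3,cvk); (9,6,cv); (10,1,cv); (10,3,cv); (10,7,cv); (14,0,cv); (14,11,cv); (14,13,cv); (15,1,cv); (15,11,cv); (15,12,cv); (16,7,cv); (16,12,cv); (16,13,cv); (17,11,cv); (17,12,cv); (17,13,cv)
step 2: rule r1; match: 0->9, 1->1, 2->3, 3->6; deleted nodes 9; deleted edges (9,1,cv); (9,3,cv); (9,3,cvk); (9,6,cv); added nodes 18, 19, 20, 21, 22, 23, 24; added edges (21,1,cv); (21,18,cv); (21,20,cv); (22,3,cv); (22,18,cv); (22,19,cv); (23,6,cv); (23,19,cv); (23,20,cv); (24,18,cv); (24,19,cv); (24,20,cv); result: nodes: 0:V, 1:V, 3:V, 6:V, 7:V, 10:T, 11:V, 12:V, 13:V, 14:T, 15:T, 16:T, 17:T, 18:V, 19:V, 20:V, 21:T, 22:T, 23:T, 24:T edges: (10,1,cv); (10,3,cv); (10,7,cv); (14,0,cv); (14,11,cv); (14,13,cv); (15,1,cv); (15,11,cv); (15,12,cv); (16,7,cv); (16,12,cv); (16,13,cv); (17,11,cv); (17,12,cv); (17,13,cv); (21,1,cv); (21,18,cv); (21,20,cv); (22,3,cv); (22,18,cv); (22,19,cv); (23,6,cv); (23,19,cv); (23,20,cv); (24,18,cv); (24,19,cv); (24,20,cv)
final:
nodes: 0:V, 1:V, 3:V, 6:V, 7:V, 10:T, 11:V, 12:V, 13:V, 14:T, 15:T, 16:T, 17:T, 18:V, 19:V, 20:V, 21:T, 22:T, 23:T, 24:T
edges: (10,1,cv); (10,3,cv); (10,7,cv); (14,0,cv); (14,11,cv); (14,13,cv); (15,1,cv); (15,11,cv); (15,12,cv); (16,7,cv); (16,12,cv); (16,13,cv); (17,11,cv); (17,12,cv); (17,13,cv); (21,1,cv); (21,18,cv); (21,20,cv); (22,3,cv); (22,18,cv); (22,19,cv); (23,6,cv); (23,19,cv); (23,20,cv); (24,18,cv); (24,19,cv); (24,20,cv)


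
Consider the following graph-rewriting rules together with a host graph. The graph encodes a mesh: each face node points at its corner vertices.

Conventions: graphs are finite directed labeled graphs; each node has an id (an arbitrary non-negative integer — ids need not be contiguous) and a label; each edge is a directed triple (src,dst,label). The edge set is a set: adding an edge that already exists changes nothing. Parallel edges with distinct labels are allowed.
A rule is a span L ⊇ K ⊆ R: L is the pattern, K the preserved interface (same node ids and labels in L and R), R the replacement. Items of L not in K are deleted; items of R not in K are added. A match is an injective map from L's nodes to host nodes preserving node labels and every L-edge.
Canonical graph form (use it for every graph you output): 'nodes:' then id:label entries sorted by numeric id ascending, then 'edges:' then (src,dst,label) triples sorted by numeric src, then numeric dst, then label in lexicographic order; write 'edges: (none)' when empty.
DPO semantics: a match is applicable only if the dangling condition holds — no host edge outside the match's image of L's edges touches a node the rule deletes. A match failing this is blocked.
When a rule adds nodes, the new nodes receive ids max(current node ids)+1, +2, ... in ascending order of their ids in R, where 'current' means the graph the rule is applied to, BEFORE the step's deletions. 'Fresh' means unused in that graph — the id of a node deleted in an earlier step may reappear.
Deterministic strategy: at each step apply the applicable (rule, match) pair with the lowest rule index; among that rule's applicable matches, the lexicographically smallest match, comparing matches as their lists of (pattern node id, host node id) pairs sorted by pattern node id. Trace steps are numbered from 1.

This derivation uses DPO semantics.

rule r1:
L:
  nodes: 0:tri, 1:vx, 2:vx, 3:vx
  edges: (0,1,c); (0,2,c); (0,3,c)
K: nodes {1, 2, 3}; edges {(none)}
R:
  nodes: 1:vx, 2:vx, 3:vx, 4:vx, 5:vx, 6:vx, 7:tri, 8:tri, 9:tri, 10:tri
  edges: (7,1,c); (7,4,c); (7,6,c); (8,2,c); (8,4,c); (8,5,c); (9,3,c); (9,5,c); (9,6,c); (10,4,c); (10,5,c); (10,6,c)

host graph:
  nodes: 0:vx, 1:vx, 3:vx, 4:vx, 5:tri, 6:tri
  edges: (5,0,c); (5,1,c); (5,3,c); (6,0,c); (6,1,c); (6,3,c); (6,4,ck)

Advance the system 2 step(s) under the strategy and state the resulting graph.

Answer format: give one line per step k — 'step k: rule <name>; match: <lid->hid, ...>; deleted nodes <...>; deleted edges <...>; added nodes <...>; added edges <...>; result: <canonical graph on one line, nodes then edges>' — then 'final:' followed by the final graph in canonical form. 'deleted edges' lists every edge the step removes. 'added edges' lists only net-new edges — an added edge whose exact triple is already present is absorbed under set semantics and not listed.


step 1: rule r1; match: 0->5, 1->0, 2->1, 3->3; deleted nodes 5; deleted edges (5,0,c); (5,1,c); (5,3,c); added nodes 7, 8, 9, 10, 11, 12, 13; added edges (10,0,c); (10,7,c); (10,9,c); (11,1,c); (11,7,c); (11,8,c); (12,3,c); (12,8,c); (12,9,c); (13,7,c); (13,8,c); (13,9,c); result: nodes: 0:vx, 1:vx, 3:vx, 4:vx, 6:tri, 7:vx, 8:vx, 9:vx, 10:tri, 11:tri, 12:tri, 13:tri edges: (6,0,c); (6,1,c); (6,3,c); (6,4,ck); (10,0,c); (10,7,c); (10,9,c); (11,1,c); (11,7,c); (11,8,c); (12,3,c); (12,8,c); (12,9,c); (13,7,c); (13,8,c); (13,9,c)
step 2: rule r1; match: 0->10, 1->0, 2->7, 3->9; deleted nodes 10; deleted edges (10,0,c); (10,7,c); (10,9,c); added nodes 14, 15, 16, 17, 18, 19, 20; added edges (17,0,c); (17,14,c); (17,16,c); (18,7,c); (18,14,c); (18,15,c); (19,9,c); (19,15,c); (19,16,c); (20,14,c); (20,15,c); (20,16,c); result: nodes: 0:vx, 1:vx, 3:vx, 4:vx, 6:tri, 7:vx, 8:vx, 9:vx, 11:tri, 12:tri, 13:tri, 14:vx, 15:vx, 16:vx, 17:tri, 18:tri, 19:tri, 20:tri edges: (6,0,c); (6,1,c); (6,3,c); (6,4,ck); (11,1,c); (11,7,c); (11,8,c); (12,3,c); (12,8,c); (12,9,c); (13,7,c); (13,8,c); (13,9,c); (17,0,c); (17,14,c); (17,16,c); (18,7,c); (18,14,c); (18,15,c); (19,9,c); (19,15,c); (19,16,c); (20,14,c); (20,15,c); (20,16,c)
final:
nodes: 0:vx, 1:vx, 3:vx, 4:vx, 6:tri, 7:vx, 8:vx, 9:vx, 11:tri, 12:tri, 13:tri, 14:vx, 15:vx, 16:vx, 17:tri, 18:tri, 19:tri, 20:tri
edges: (6,0,c); (6,1,c); (6,3,c); (6,4,ck); (11,1,c); (11,7,c); (11,8,c); (12,3,c); (12,8,c); (12,9,c); (13,7,c); (13,8,c); (13,9,c); (17,0,c); (17,14,c); (17,16,c); (18,7,c); (18,14,c); (18,15,c); (19,9,c); (19,15,c); (19,16,c); (20,14,c); (20,15,c); (20,16,c)


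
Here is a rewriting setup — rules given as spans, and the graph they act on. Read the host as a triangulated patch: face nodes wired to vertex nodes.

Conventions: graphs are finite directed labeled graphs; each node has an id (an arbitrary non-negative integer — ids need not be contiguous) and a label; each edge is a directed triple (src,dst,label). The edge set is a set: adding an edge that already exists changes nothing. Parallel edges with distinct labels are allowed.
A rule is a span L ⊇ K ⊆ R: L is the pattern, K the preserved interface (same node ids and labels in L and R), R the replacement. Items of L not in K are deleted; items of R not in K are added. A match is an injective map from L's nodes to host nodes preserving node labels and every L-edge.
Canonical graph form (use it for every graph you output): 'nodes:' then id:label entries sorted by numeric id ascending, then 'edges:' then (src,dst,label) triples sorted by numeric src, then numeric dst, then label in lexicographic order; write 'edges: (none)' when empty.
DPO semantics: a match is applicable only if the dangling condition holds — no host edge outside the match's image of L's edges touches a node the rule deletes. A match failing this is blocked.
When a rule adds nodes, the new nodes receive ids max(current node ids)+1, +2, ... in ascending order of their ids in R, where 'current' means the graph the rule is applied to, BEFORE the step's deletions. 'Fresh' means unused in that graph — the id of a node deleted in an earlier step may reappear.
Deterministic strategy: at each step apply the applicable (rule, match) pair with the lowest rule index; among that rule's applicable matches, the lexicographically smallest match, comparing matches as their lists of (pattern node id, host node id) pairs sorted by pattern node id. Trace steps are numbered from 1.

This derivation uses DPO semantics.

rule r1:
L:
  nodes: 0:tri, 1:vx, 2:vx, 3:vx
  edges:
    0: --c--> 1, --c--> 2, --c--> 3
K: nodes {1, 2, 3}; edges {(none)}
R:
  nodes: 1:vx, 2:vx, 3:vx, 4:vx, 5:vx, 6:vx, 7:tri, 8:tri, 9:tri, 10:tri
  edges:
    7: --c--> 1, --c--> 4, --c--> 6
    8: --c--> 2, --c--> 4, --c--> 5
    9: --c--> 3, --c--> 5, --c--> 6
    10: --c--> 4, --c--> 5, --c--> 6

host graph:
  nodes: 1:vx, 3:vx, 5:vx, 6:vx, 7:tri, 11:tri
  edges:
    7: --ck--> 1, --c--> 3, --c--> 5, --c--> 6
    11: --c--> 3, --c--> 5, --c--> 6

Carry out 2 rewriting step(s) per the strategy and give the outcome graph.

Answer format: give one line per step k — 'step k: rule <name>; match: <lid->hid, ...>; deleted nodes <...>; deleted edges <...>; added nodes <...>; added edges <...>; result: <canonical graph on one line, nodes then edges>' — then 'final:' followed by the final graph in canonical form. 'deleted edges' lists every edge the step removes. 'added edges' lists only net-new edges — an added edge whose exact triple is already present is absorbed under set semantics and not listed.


step 1: rule r1; match: 0->11, 1->3, 2->5, 3->6; deleted nodes 11; deleted edges (11,3,c); (11,5,c); (11,6,c); added nodes 12, 13, 14, 15, 16, 17, 18; added edges (15,3,c); (15,12,c); (15,14,c); (16,5,c); (16,12,c); (16,13,c); (17,6,c); (17,13,c); (17,14,c); (18,12,c); (18,13,c); (18,14,c); result: nodes: 1:vx, 3:vx, 5:vx, 6:vx, 7:tri, 12:vx, 13:vx, 14:vx, 15:tri, 16:tri, 17:tri, 18:tri edges: (7,1,ck); (7,3,c); (7,5,c); (7,6,c); (15,3,c); (15,12,c); (15,14,c); (16,5,c); (16,12,c); (16,13,c); (17,6,c); (17,13,c); (17,14,c); (18,12,c); (18,13,c); (18,14,c)
step 2: rule r1; match: 0->15, 1->3, 2->12, 3->14; deleted nodes 15; deleted edges (15,3,c); (15,12,c); (15,14,c); added nodes 19, 20, 21, 22, 23, 24, 25; added edges (22,3,c); (22,19,c); (22,21,c); (23,12,c); (23,19,c); (23,20,c); (24,14,c); (24,20,c); (24,21,c); (25,19,c); (25,20,c); (25,21,c); result: nodes: 1:vx, 3:vx, 5:vx, 6:vx, 7:tri, 12:vx, 13:vx, 14:vx, 16:tri, 17:tri, 18:tri, 19:vx, 20:vx, 21:vx, 22:tri, 23:tri, 24:tri, 25:tri edges: (7,1,ck); (7,3,c); (7,5,c); (7,6,c); (16,5,c); (16,12,c); (16,13,c); (17,6,c); (17,13,c); (17,14,c); (18,12,c); (18,13,c); (18,14,c); (22,3,c); (22,19,c); (22,21,c); (23,12,c); (23,19,c); (23,20,c); (24,14,c); (24,20,c); (24,21,c); (25,19,c); (25,20,c); (25,21,c)
final:
nodes: 1:vx, 3:vx, 5:vx, 6:vx, 7:tri, 12:vx, 13:vx, 14:vx, 16:tri, 17:tri, 18:tri, 19:vx, 20:vx, 21:vx, 22:tri, 23:tri, 24:tri, 25:tri
edges: (7,1,ck); (7,3,c); (7,5,c); (7,6,c); (16,5,c); (16,12,c); (16,13,c); (17,6,c); (17,13,c); (17,14,c); (18,12,c); (18,13,c); (18,14,c); (22,3,c); (22,19,c); (22,21,c); (23,12,c); (23,19,c); (23,20,c); (24,14,c); (24,20,c); (24,21,c); (25,19,c); (25,20,c); (25,21,c)


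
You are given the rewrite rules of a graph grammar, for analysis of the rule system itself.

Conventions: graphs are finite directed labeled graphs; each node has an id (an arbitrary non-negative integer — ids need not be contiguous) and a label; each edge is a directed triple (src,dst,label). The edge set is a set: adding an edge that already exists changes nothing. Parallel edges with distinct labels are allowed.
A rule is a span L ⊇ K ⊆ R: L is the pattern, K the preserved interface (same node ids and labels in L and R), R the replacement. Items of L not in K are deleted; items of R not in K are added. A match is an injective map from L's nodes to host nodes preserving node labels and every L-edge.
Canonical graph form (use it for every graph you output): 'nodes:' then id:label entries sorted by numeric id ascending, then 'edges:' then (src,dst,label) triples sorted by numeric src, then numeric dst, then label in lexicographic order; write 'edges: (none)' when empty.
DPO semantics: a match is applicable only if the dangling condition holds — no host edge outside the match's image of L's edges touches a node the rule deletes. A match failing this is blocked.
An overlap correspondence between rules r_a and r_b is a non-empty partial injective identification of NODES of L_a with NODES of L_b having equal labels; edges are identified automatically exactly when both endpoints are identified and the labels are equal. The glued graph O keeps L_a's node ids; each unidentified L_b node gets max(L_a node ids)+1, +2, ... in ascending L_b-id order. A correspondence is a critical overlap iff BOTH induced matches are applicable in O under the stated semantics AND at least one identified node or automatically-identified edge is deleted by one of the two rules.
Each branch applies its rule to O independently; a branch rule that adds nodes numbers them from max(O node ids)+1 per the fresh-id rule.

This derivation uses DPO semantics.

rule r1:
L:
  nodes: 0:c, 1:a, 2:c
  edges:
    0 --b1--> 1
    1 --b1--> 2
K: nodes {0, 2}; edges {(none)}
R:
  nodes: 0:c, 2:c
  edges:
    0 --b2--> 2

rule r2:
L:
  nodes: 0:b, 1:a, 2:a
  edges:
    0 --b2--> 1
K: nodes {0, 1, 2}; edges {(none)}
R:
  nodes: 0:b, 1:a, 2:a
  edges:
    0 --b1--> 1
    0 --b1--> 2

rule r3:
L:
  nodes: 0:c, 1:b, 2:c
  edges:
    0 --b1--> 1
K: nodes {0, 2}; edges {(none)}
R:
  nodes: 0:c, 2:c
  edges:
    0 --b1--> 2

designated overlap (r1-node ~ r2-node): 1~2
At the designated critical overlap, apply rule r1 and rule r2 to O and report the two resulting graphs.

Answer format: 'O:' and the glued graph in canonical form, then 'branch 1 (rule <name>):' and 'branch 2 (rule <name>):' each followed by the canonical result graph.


O:
nodes: 0:c, 1:a, 2:c, 3:b, 4:a
edges: (0,1,b1); (1,2,b1); (3,4,b2)
branch 1 (rule r1):
nodes: 0:c, 2:c, 3:b, 4:a
edges: (0,2,b2); (3,4,b2)
branch 2 (rule r2):
nodes: 0:c, 1:a, 2:c, 3:b, 4:a
edges: (0,1,b1); (1,2,b1); (3,1,b1); (3,4,b1)


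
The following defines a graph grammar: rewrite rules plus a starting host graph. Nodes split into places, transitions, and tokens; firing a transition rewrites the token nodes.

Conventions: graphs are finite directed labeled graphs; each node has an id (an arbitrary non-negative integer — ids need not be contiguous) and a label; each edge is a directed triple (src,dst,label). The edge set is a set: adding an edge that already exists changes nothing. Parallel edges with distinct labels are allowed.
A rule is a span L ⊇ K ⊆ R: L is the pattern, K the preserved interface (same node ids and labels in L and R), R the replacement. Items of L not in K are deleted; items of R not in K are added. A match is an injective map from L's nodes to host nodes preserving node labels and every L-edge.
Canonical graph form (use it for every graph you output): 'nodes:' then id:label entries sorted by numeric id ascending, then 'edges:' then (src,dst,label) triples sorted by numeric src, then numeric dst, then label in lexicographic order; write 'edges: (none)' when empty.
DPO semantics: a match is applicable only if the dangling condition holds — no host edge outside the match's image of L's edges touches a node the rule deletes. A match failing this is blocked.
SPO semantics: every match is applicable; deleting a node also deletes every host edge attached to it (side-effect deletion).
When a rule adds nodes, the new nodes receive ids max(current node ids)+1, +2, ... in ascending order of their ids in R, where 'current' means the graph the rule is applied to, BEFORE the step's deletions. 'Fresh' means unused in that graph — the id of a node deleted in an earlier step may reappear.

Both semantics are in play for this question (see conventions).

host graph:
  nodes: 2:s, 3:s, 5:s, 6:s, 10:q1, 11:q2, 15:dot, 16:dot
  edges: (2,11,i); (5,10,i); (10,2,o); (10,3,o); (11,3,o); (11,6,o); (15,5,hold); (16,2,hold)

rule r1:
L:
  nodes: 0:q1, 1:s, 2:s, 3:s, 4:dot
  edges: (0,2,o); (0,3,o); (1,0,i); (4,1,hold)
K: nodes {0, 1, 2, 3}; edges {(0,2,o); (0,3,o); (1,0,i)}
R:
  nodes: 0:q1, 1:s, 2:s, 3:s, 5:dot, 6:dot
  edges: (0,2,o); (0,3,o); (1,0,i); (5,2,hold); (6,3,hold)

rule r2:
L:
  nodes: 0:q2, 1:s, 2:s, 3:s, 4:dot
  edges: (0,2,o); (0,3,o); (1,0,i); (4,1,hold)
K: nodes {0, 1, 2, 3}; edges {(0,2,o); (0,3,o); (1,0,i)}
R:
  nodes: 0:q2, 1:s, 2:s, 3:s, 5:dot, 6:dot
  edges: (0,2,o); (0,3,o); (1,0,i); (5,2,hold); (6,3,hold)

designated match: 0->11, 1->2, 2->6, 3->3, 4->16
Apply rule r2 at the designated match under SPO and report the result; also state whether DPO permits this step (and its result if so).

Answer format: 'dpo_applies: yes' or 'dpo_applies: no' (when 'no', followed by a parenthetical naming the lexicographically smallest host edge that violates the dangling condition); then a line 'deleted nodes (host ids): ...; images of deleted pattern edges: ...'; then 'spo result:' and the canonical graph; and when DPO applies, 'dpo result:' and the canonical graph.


dpo_applies: yes
deleted nodes (host ids): 16; images of deleted pattern edges: (16,2,hold)
spo result:
nodes: 2:s, 3:s, 5:s, 6:s, 10:q1, 11:q2, 15:dot, 17:dot, 18:dot
edges: (2,11,i); (5,10,i); (10,2,o); (10,3,o); (11,3,o); (11,6,o); (15,5,hold); (17,6,hold); (18,3,hold)
dpo result:
nodes: 2:s, 3:s, 5:s, 6:s, 10:q1, 11:q2, 15:dot, 17:dot, 18:dot
edges: (2,11,i); (5,10,i); (10,2,o); (10,3,o); (11,3,o); (11,6,o); (15,5,hold); (17,6,hold); (18,3,hold)
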